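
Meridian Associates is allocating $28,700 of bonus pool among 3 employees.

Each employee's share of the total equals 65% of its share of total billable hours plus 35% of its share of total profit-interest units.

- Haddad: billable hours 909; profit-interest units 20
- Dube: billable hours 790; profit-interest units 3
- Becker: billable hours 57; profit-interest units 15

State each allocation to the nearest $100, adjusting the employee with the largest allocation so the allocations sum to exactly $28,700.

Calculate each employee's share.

Totals — billable hours 1,756, profit-interest units 38.
Combined weights (65% billable hours + 35% profit-interest units): Haddad 0.5207; Dube 0.3201; Becker 0.1593.
Unrounded shares: Haddad 14,943.67; Dube 9,185.65; Becker 4,570.68.
At nearest $100: Haddad $14,900; Dube $9,200; Becker $4,600. Sum = $28,700.
Sum already equals the total — no adjustment.

Haddad: $14,900 | Dube: $9,200 | Becker: $4,600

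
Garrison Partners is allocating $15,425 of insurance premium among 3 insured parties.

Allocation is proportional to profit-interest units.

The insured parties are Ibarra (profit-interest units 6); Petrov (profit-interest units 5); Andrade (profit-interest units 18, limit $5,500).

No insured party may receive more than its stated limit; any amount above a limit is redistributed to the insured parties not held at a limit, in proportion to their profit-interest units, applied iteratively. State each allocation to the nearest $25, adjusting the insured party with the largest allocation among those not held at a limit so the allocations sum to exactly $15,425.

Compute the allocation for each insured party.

Ibarra: $5,425 | Petrov: $4,500 | Andrade: $5,500

Total profit-interest units = 29.
Unconstrained shares: Ibarra 3,191.38; Petrov 2,659.48; Andrade 9,574.14.
Held at cap: Andrade ($5,500); balance $9,925 reallocated over remaining profit-interest units 11.
Remaining shares: Ibarra 5,413.64 → $5,425; Petrov 4,511.36 → $4,500.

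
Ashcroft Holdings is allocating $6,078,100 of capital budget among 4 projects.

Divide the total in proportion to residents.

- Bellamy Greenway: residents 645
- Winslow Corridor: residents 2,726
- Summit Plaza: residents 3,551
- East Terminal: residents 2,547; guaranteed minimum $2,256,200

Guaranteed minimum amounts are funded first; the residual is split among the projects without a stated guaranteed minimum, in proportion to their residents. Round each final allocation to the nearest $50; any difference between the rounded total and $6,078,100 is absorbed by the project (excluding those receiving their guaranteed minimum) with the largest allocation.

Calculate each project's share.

Minimums first: East Terminal $2,256,200. Remaining pool $3,821,900.
Remaining pool split over remaining residents 6,922: Bellamy Greenway 356,129.08 → $356,150; Winslow Corridor 1,505,128.49 → $1,505,150; Summit Plaza 1,960,642.43 → $1,960,650.
Rounding difference −$50 applied to Summit Plaza → $1,960,600.

Bellamy Greenway: $356,150 · Winslow Corridor: $1,505,150 · Summit Plaza: $1,960,600 · East Terminal: $2,256,200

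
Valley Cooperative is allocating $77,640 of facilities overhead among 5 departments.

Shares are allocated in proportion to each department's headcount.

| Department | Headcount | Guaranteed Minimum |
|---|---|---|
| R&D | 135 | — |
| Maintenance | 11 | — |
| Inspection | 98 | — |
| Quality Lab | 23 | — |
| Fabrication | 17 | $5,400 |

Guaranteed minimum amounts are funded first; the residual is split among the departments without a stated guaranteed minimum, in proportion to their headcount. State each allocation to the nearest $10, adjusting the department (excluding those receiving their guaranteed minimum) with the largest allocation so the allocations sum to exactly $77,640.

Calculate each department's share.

Fund the minimums — Fabrication $5,400. Residual $72,240.
Residual split over remaining headcount 267: R&D 36,525.84 → $36,530; Maintenance 2,976.18 → $2,980; Inspection 26,515.06 → $26,520; Quality Lab 6,222.92 → $6,220.
Rounding difference −$10 applied to R&D → $36,520.

R&D: $36,520 · Maintenance: $2,980 · Inspection: $26,520 · Quality Lab: $6,220 · Fabrication: $5,400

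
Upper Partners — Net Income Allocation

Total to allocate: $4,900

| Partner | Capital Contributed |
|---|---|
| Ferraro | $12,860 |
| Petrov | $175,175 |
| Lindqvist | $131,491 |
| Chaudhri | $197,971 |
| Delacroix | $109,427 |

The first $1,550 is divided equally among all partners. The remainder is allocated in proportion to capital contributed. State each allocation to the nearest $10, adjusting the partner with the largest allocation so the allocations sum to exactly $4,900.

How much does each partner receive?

First tranche $1,550 split equally: $310 each.
Remainder $3,350 by capital contributed (total 626,924): Ferraro 68.72 → $70; Petrov 936.06 → $940; Lindqvist 702.63 → $700; Chaudhri 1,057.87 → $1,060; Delacroix 584.73 → $580.
Totals: Ferraro $310 + $70 = $380; Petrov $310 + $940 = $1,250; Lindqvist $310 + $700 = $1,010; Chaudhri $310 + $1,060 = $1,370; Delacroix $310 + $580 = $890.

Ferraro: $380 | Petrov: $1,250 | Lindqvist: $1,010 | Chaudhri: $1,370 | Delacroix: $890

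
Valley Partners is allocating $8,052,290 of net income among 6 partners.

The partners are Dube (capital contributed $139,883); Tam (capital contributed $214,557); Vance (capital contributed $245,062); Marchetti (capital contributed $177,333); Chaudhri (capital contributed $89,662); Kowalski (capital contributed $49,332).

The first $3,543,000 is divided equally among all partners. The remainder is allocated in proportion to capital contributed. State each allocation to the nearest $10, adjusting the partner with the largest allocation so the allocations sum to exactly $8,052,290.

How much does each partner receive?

Dube: $1,279,250 · Tam: $1,646,920 · Vance: $1,797,110 · Marchetti: $1,463,640 · Chaudhri: $1,031,970 · Kowalski: $833,400

$3,543,000 shared equally gives $590,500 per partner.
Remainder $4,509,290 by capital contributed (total 915,829): Dube 688,745.40 → $688,750; Tam 1,056,419.63 → $1,056,420; Vance 1,206,617.86 → $1,206,620; Marchetti 873,138.90 → $873,140; Chaudhri 441,471.02 → $441,470; Kowalski 242,897.19 → $242,900.
Rounding difference −$10 on remainder applied to Vance.
Totals: Dube $590,500 + $688,750 = $1,279,250; Tam $590,500 + $1,056,420 = $1,646,920; Vance $590,500 + $1,206,610 = $1,797,110; Marchetti $590,500 + $873,140 = $1,463,640; Chaudhri $590,500 + $441,470 = $1,031,970; Kowalski $590,500 + $242,900 = $833,400.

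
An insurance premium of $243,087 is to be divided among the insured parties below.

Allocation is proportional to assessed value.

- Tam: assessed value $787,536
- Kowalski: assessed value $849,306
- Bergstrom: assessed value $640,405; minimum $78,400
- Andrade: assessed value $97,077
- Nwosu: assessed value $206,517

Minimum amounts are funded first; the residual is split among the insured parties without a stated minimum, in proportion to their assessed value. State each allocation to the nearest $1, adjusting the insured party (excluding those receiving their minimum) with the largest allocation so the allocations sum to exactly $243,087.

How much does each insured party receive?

Minimums first: Bergstrom $78,400. Residual $164,687.
Residual split over remaining assessed value 1,940,436: Tam 66,839.07 → $66,839; Kowalski 72,081.56 → $72,082; Andrade 8,239.03 → $8,239; Nwosu 17,527.33 → $17,527.

Tam: $66,839 · Kowalski: $72,082 · Bergstrom: $78,400 · Andrade: $8,239 · Nwosu: $17,527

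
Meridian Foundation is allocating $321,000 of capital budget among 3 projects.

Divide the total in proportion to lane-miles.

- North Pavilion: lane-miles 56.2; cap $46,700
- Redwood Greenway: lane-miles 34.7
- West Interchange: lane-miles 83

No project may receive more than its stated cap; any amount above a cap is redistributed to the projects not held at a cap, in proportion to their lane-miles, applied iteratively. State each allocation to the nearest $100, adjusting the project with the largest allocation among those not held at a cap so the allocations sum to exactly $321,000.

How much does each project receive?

North Pavilion: $46,700 · Redwood Greenway: $80,900 · West Interchange: $193,400

Total lane-miles = 173.9.
Proportional shares (ignoring caps): North Pavilion 103,738.93; Redwood Greenway 64,052.33; West Interchange 153,208.74.
Capped: North Pavilion ($46,700); balance $274,300 reallocated over remaining lane-miles 117.7.
Remaining shares: Redwood Greenway 80,868.39 → $80,900; West Interchange 193,431.61 → $193,400.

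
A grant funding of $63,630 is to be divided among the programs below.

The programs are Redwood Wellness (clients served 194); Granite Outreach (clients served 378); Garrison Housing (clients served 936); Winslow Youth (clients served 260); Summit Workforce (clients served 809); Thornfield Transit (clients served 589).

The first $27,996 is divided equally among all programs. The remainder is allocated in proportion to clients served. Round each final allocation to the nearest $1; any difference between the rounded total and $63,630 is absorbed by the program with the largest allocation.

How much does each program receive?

First tranche $27,996 split equally: $4,666 each.
Remainder $35,634 by clients served (total 3,166): Redwood Wellness 2,183.51 → $2,184; Granite Outreach 4,254.47 → $4,254; Garrison Housing 10,534.88 → $10,535; Winslow Youth 2,926.36 → $2,926; Summit Workforce 9,105.47 → $9,105; Thornfield Transit 6,629.32 → $6,629.
Rounding difference +$1 on remainder applied to Garrison Housing.
Totals: Redwood Wellness $4,666 + $2,184 = $6,850; Granite Outreach $4,666 + $4,254 = $8,920; Garrison Housing $4,666 + $10,536 = $15,202; Winslow Youth $4,666 + $2,926 = $7,592; Summit Workforce $4,666 + $9,105 = $13,771; Thornfield Transit $4,666 + $6,629 = $11,295.

Redwood Wellness: $6,850 | Granite Outreach: $8,920 | Garrison Housing: $15,202 | Winslow Youth: $7,592 | Summit Workforce: $13,771 | Thornfield Transit: $11,295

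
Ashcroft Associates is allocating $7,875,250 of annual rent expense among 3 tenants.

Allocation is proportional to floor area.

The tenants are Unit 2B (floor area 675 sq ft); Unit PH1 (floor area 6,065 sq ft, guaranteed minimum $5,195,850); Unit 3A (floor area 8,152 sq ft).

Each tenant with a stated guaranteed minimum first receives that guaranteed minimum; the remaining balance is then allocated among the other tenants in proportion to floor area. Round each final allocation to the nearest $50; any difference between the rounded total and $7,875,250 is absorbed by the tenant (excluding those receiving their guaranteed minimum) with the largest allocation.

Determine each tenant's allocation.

Guaranteed amounts: Unit PH1 $5,195,850. Residual $2,679,400.
Residual split over remaining floor area 8,827: Unit 2B 204,893.51 → $204,900; Unit 3A 2,474,506.49 → $2,474,500.

Unit 2B: $204,900; Unit PH1: $5,195,850; Unit 3A: $2,474,500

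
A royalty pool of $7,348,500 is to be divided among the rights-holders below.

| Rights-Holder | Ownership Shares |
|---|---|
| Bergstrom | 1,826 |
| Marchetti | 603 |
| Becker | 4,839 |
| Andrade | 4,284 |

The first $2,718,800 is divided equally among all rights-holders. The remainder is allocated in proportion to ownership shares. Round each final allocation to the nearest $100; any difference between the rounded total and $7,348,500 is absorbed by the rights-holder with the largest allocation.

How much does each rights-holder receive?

Bergstrom: $1,411,500; Marchetti: $921,400; Becker: $2,619,000; Andrade: $2,396,600

First tranche $2,718,800 split equally: $679,700 each.
Remainder $4,629,700 by ownership shares (total 11,552): Bergstrom 731,806.80 → $731,800; Marchetti 241,664.57 → $241,700; Becker 1,939,328.11 → $1,939,300; Andrade 1,716,900.52 → $1,716,900.
Totals: Bergstrom $679,700 + $731,800 = $1,411,500; Marchetti $679,700 + $241,700 = $921,400; Becker $679,700 + $1,939,300 = $2,619,000; Andrade $679,700 + $1,716,900 = $2,396,600.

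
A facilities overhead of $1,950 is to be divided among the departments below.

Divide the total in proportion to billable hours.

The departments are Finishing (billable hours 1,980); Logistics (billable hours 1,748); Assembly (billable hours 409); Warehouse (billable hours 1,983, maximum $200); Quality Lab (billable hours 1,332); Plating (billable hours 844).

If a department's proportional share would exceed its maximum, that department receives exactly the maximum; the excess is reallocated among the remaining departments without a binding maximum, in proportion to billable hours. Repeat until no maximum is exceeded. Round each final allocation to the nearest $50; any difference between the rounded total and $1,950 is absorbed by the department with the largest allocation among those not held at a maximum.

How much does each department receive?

Finishing: $550 | Logistics: $500 | Assembly: $100 | Warehouse: $200 | Quality Lab: $350 | Plating: $250

Combined billable hours = 8,296.
Unconstrained shares: Finishing 465.41; Logistics 410.87; Assembly 96.14; Warehouse 466.11; Quality Lab 313.09; Plating 198.38.
Cap binds for Warehouse ($200); remaining pool $1,750 reallocated over remaining billable hours 6,313.
Remaining shares: Finishing 548.87 → $550; Logistics 484.56 → $500; Assembly 113.38 → $100; Quality Lab 369.24 → $350; Plating 233.96 → $250.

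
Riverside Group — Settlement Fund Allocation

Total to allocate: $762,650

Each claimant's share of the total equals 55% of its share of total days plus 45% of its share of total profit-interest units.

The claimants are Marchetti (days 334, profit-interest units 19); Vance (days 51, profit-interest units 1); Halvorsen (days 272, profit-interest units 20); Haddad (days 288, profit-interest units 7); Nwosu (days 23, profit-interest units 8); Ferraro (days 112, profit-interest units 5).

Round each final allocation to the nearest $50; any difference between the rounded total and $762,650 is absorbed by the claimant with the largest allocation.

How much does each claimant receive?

Marchetti: $238,350 · Vance: $25,550 · Halvorsen: $220,050 · Haddad: $151,900 · Nwosu: $54,700 · Ferraro: $72,100

Days total 1,080; profit-interest units total 60.
Combined weights (55% days + 45% profit-interest units): Marchetti 0.3126; Vance 0.0335; Halvorsen 0.2885; Haddad 0.1992; Nwosu 0.0717; Ferraro 0.0945.
Raw shares: Marchetti 238,398.74; Vance 25,527.59; Halvorsen 220,038.65; Haddad 151,894.46; Nwosu 54,691.89; Ferraro 72,098.67.
At nearest $50: Marchetti $238,400; Vance $25,550; Halvorsen $220,050; Haddad $151,900; Nwosu $54,700; Ferraro $72,100. Sum = $762,700.
Difference $762,650 − $762,700 = −$50 applied to largest allocation (Marchetti): Marchetti becomes $238,350.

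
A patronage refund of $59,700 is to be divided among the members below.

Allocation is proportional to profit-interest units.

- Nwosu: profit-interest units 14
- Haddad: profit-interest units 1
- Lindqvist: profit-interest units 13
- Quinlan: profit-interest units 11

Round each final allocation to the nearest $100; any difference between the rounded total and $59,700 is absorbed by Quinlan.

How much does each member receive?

Nwosu: $21,400; Haddad: $1,500; Lindqvist: $19,900; Quinlan: $16,900

Sum of profit-interest units: 39.
Proportional shares: Nwosu 14/39 × $59,700 = 21,430.77; Haddad 1/39 × $59,700 = 1,530.77; Lindqvist 13/39 × $59,700 = 19,900.00; Quinlan 11/39 × $59,700 = 16,838.46.
After rounding ($100): Nwosu $21,400; Haddad $1,500; Lindqvist $19,900; Quinlan $16,800. Sum = $59,600.
Difference $59,700 − $59,600 = +$100 applied to Quinlan: Quinlan becomes $16,900.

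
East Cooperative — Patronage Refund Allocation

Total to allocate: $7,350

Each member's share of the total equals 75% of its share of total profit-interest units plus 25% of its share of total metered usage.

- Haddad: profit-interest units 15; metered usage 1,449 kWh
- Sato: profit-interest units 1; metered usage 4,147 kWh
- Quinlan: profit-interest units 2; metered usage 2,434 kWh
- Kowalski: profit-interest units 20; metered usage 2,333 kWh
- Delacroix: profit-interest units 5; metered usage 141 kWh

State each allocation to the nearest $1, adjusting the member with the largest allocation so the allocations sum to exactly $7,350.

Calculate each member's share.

Totals — profit-interest units 43, metered usage 10,504.
Composite weights (75% profit-interest units + 25% metered usage): Haddad 0.2961; Sato 0.1161; Quinlan 0.0928; Kowalski 0.4044; Delacroix 0.0906.
Pro-rata amounts: Haddad 2,176.44; Sato 853.65; Quinlan 682.18; Kowalski 2,972.07; Delacroix 665.65.
Rounded to nearest $1: Haddad $2,176; Sato $854; Quinlan $682; Kowalski $2,972; Delacroix $666. Sum = $7,350.
No rounding difference to absorb.

Haddad: $2,176 · Sato: $854 · Quinlan: $682 · Kowalski: $2,972 · Delacroix: $666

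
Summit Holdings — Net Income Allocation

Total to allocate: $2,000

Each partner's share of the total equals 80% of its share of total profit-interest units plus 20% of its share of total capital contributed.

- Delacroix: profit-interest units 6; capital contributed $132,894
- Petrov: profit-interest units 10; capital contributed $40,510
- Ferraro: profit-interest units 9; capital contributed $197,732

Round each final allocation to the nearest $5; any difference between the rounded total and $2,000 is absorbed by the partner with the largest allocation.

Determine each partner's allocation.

Totals — profit-interest units 25, capital contributed 371,136.
Combined weights (80% profit-interest units + 20% capital contributed): Delacroix 0.2636; Petrov 0.3418; Ferraro 0.3946.
Pro-rata amounts: Delacroix 527.23; Petrov 683.66; Ferraro 789.11.
After rounding ($5): Delacroix $525; Petrov $685; Ferraro $790. Sum = $2,000.
No rounding difference to absorb.

Delacroix: $525; Petrov: $685; Ferraro: $790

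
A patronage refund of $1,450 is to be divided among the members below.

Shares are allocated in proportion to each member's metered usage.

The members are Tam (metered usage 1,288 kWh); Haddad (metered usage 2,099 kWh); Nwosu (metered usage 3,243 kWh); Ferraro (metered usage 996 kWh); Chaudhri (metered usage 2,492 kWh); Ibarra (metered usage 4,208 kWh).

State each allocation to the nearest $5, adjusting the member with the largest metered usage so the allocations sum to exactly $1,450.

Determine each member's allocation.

Combined metered usage = 14,326.
Pro-rata amounts: Tam 1,288/14,326 × $1,450 = 130.36; Haddad 2,099/14,326 × $1,450 = 212.45; Nwosu 3,243/14,326 × $1,450 = 328.24; Ferraro 996/14,326 × $1,450 = 100.81; Chaudhri 2,492/14,326 × $1,450 = 252.23; Ibarra 4,208/14,326 × $1,450 = 425.91.
After rounding ($5): Tam $130; Haddad $210; Nwosu $330; Ferraro $100; Chaudhri $250; Ibarra $425. Sum = $1,445.
Difference $1,450 − $1,445 = +$5 applied to largest metered usage (Ibarra): Ibarra becomes $430.

Tam: $130; Haddad: $210; Nwosu: $330; Ferraro: $100; Chaudhri: $250; Ibarra: $430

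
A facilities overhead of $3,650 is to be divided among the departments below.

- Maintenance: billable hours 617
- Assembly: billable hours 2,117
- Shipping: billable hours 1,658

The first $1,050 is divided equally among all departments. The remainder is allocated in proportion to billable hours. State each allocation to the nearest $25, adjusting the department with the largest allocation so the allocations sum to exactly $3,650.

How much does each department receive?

Maintenance: $725 · Assembly: $1,600 · Shipping: $1,325

Equal tier: $1,050 ÷ 3 = $350 apiece.
Remainder $2,600 by billable hours (total 4,392): Maintenance 365.26 → $375; Assembly 1,253.23 → $1,250; Shipping 981.51 → $975.
Totals: Maintenance $350 + $375 = $725; Assembly $350 + $1,250 = $1,600; Shipping $350 + $975 = $1,325.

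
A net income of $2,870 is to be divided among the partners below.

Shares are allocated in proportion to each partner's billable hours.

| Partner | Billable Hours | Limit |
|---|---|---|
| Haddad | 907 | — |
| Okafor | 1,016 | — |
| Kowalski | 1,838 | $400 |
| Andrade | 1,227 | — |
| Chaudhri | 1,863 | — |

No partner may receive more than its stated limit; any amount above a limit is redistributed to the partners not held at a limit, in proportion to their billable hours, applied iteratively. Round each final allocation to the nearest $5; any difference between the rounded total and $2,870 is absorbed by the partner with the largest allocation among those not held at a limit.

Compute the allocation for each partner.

Haddad: $445; Okafor: $500; Kowalski: $400; Andrade: $605; Chaudhri: $920

Combined billable hours = 6,851.
Proportional shares (ignoring caps): Haddad 379.96; Okafor 425.62; Kowalski 769.97; Andrade 514.01; Chaudhri 780.44.
Held at cap: Kowalski ($400); residual $2,470 reallocated over remaining billable hours 5,013.
Remaining shares: Haddad 446.90 → $445; Okafor 500.60 → $500; Andrade 604.57 → $605; Chaudhri 917.94 → $920.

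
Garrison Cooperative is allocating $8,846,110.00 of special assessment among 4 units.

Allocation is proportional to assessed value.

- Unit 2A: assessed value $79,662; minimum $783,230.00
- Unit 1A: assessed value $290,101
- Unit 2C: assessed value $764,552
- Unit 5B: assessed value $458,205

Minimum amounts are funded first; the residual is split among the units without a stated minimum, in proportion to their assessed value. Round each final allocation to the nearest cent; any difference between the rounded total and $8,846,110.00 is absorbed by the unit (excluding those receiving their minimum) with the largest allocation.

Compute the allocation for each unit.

Unit 2A: $783,230.00 · Unit 1A: $1,546,113.09 · Unit 2C: $4,074,732.08 · Unit 5B: $2,442,034.83

Minimums first: Unit 2A $783,230.00. Residual $8,062,880.00.
Residual split over remaining assessed value 1,512,858: Unit 1A 1,546,113.0859 → $1,546,113.09; Unit 2C 4,074,732.0831 → $4,074,732.08; Unit 5B 2,442,034.8310 → $2,442,034.83.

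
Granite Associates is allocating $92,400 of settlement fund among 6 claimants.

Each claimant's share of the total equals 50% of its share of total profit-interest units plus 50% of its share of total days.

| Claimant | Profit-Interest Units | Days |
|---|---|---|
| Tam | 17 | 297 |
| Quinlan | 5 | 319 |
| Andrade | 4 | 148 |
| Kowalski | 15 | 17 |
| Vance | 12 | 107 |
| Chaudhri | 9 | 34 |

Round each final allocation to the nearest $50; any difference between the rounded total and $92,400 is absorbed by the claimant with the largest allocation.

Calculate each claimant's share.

Profit-interest units total 62; days total 922.
Combined weights (50% profit-interest units + 50% days): Tam 0.2982; Quinlan 0.2133; Andrade 0.1125; Kowalski 0.1302; Vance 0.1548; Chaudhri 0.0910.
Proportional shares: Tam 27,549.95; Quinlan 19,710.41; Andrade 10,396.70; Kowalski 12,029.26; Vance 14,303.54; Chaudhri 8,410.14.
At nearest $50: Tam $27,550; Quinlan $19,700; Andrade $10,400; Kowalski $12,050; Vance $14,300; Chaudhri $8,400. Sum = $92,400.
Rounded total matches; no reconciliation needed.

Tam: $27,550 · Quinlan: $19,700 · Andrade: $10,400 · Kowalski: $12,050 · Vance: $14,300 · Chaudhri: $8,400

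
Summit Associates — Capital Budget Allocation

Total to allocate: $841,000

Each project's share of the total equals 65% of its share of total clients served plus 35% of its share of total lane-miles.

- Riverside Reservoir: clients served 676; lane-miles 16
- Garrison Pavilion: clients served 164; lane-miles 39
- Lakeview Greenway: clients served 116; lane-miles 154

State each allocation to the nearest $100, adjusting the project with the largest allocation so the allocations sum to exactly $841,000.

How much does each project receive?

Riverside Reservoir: $409,100; Garrison Pavilion: $148,700; Lakeview Greenway: $283,200

Totals — clients served 956, lane-miles 209.
Blended shares (65% clients served + 35% lane-miles): Riverside Reservoir 0.4864; Garrison Pavilion 0.1768; Lakeview Greenway 0.3368.
Proportional shares: Riverside Reservoir 409,077.28; Garrison Pavilion 148,703.33; Lakeview Greenway 283,219.39.
At nearest $100: Riverside Reservoir $409,100; Garrison Pavilion $148,700; Lakeview Greenway $283,200. Sum = $841,000.
Rounded total matches; no reconciliation needed.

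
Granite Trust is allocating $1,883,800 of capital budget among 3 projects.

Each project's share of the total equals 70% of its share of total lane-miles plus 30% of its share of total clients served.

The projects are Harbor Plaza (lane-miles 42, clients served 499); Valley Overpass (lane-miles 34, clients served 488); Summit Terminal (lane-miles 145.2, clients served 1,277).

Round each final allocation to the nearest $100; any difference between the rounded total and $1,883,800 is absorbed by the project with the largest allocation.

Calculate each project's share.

Harbor Plaza: $374,900 | Valley Overpass: $324,500 | Summit Terminal: $1,184,400

Totals — lane-miles 221.2, clients served 2,264.
Combined weights (70% lane-miles + 30% clients served): Harbor Plaza 0.1990; Valley Overpass 0.1723; Summit Terminal 0.6287.
Raw shares: Harbor Plaza 374,938.93; Valley Overpass 324,501.97; Summit Terminal 1,184,359.10.
After rounding ($100): Harbor Plaza $374,900; Valley Overpass $324,500; Summit Terminal $1,184,400. Sum = $1,883,800.
Sum already equals the total — no adjustment.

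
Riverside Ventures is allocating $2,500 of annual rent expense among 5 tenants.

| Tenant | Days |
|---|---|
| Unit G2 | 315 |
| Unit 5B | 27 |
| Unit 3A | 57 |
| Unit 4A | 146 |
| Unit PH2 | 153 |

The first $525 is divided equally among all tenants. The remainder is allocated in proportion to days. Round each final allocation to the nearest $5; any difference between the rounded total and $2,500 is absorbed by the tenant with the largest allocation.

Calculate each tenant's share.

Unit G2: $995 · Unit 5B: $180 · Unit 3A: $265 · Unit 4A: $520 · Unit PH2: $540

First tranche $525 split equally: $105 each.
Remainder $1,975 by days (total 698): Unit G2 891.30 → $890; Unit 5B 76.40 → $75; Unit 3A 161.28 → $160; Unit 4A 413.11 → $415; Unit PH2 432.92 → $435.
Totals: Unit G2 $105 + $890 = $995; Unit 5B $105 + $75 = $180; Unit 3A $105 + $160 = $265; Unit 4A $105 + $415 = $520; Unit PH2 $105 + $435 = $540.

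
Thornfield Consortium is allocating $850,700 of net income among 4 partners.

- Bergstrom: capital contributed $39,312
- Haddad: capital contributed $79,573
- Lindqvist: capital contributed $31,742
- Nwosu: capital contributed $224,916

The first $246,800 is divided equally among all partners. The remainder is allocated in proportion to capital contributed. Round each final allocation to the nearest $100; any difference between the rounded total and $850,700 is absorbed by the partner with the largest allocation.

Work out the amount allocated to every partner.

Bergstrom: $124,900 · Haddad: $189,700 · Lindqvist: $112,700 · Nwosu: $423,400

First tranche $246,800 split equally: $61,700 each.
Remainder $603,900 by capital contributed (total 375,543): Bergstrom 63,216.51 → $63,200; Haddad 127,959.07 → $128,000; Lindqvist 51,043.41 → $51,000; Nwosu 361,681.01 → $361,700.
Totals: Bergstrom $61,700 + $63,200 = $124,900; Haddad $61,700 + $128,000 = $189,700; Lindqvist $61,700 + $51,000 = $112,700; Nwosu $61,700 + $361,700 = $423,400.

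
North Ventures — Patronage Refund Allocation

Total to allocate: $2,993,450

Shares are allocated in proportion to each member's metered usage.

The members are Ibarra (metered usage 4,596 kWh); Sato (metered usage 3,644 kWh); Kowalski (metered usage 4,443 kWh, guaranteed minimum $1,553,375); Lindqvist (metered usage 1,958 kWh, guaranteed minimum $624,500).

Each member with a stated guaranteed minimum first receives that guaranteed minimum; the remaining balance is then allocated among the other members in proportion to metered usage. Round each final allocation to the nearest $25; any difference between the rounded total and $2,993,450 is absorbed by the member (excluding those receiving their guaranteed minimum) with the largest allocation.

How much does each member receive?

Ibarra: $454,900 · Sato: $360,675 · Kowalski: $1,553,375 · Lindqvist: $624,500

Minimums first: Kowalski $1,553,375; Lindqvist $624,500. Remaining pool $815,575.
Remaining pool split over remaining metered usage 8,240: Ibarra 454,900.81 → $454,900; Sato 360,674.19 → $360,675.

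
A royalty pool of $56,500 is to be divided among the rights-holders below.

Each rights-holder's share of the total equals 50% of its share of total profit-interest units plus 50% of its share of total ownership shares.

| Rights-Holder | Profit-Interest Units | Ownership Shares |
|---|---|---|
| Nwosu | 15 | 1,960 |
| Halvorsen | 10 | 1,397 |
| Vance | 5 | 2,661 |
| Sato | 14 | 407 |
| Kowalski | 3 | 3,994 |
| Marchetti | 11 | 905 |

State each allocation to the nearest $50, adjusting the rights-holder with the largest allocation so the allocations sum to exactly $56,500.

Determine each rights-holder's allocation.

Totals — profit-interest units 58, ownership shares 11,324.
Combined weights (50% profit-interest units + 50% ownership shares): Nwosu 0.2159; Halvorsen 0.1479; Vance 0.1606; Sato 0.1387; Kowalski 0.2022; Marchetti 0.1348.
Proportional shares: Nwosu 12,195.65; Halvorsen 8,355.79; Vance 9,073.75; Sato 7,834.31; Kowalski 11,425.04; Marchetti 7,615.46.
After rounding ($50): Nwosu $12,200; Halvorsen $8,350; Vance $9,050; Sato $7,850; Kowalski $11,450; Marchetti $7,600. Sum = $56,500.
Sum already equals the total — no adjustment.

Nwosu: $12,200 · Halvorsen: $8,350 · Vance: $9,050 · Sato: $7,850 · Kowalski: $11,450 · Marchetti: $7,600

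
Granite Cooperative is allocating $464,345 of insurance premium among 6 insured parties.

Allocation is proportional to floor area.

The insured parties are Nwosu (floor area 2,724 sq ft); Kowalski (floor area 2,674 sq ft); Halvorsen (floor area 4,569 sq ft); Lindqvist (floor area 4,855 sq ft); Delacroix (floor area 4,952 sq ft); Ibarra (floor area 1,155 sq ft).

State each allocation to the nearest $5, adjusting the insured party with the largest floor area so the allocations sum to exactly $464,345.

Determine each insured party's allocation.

Nwosu: $60,435 | Kowalski: $59,325 | Halvorsen: $101,370 | Lindqvist: $107,715 | Delacroix: $109,875 | Ibarra: $25,625

Sum of floor area: 2,724 + 2,674 + 4,569 + 4,855 + 4,952 + 1,155 = 20,929.
Proportional shares: Nwosu 60,436.51; Kowalski 59,327.18; Halvorsen 101,370.94; Lindqvist 107,716.33; Delacroix 109,868.43; Ibarra 25,625.61.
Rounded to nearest $5: Nwosu $60,435; Kowalski $59,325; Halvorsen $101,370; Lindqvist $107,715; Delacroix $109,870; Ibarra $25,625. Sum = $464,340.
Difference $464,345 − $464,340 = +$5 applied to largest floor area (Delacroix): Delacroix becomes $109,875.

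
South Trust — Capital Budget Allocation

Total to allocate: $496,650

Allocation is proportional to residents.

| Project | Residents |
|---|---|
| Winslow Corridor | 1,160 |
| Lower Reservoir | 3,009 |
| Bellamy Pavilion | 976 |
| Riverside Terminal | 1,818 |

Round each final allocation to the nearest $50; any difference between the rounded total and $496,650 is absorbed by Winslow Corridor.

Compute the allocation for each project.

Residents total: 6,963.
Proportional shares: Winslow Corridor 1,160/6,963 × $496,650 = 82,739.34; Lower Reservoir 3,009/6,963 × $496,650 = 214,622.99; Bellamy Pavilion 976/6,963 × $496,650 = 69,615.17; Riverside Terminal 1,818/6,963 × $496,650 = 129,672.51.
Rounded to nearest $50: Winslow Corridor $82,750; Lower Reservoir $214,600; Bellamy Pavilion $69,600; Riverside Terminal $129,650. Sum = $496,600.
Difference $496,650 − $496,600 = +$50 applied to Winslow Corridor: Winslow Corridor becomes $82,800.

Winslow Corridor: $82,800 · Lower Reservoir: $214,600 · Bellamy Pavilion: $69,600 · Riverside Terminal: $129,650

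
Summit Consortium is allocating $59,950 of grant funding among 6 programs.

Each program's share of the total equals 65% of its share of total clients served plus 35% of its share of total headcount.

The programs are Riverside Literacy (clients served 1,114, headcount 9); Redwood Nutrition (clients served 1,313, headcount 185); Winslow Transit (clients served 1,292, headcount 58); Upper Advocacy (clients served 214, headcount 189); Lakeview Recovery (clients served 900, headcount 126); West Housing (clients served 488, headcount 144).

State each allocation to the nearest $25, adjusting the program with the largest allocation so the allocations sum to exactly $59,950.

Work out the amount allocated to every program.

Riverside Literacy: $8,425 | Redwood Nutrition: $15,075 | Winslow Transit: $11,175 | Upper Advocacy: $7,150 | Lakeview Recovery: $10,300 | West Housing: $7,825

Totals — clients served 5,321, headcount 711.
Combined weights (65% clients served + 35% headcount): Riverside Literacy 0.1405; Redwood Nutrition 0.2515; Winslow Transit 0.1864; Upper Advocacy 0.1192; Lakeview Recovery 0.1720; West Housing 0.1305.
Pro-rata amounts: Riverside Literacy 8,423.80; Redwood Nutrition 15,075.13; Winslow Transit 11,173.41; Upper Advocacy 7,144.82; Lakeview Recovery 10,309.43; West Housing 7,823.41.
Rounded to nearest $25: Riverside Literacy $8,425; Redwood Nutrition $15,075; Winslow Transit $11,175; Upper Advocacy $7,150; Lakeview Recovery $10,300; West Housing $7,825. Sum = $59,950.
No rounding difference to absorb.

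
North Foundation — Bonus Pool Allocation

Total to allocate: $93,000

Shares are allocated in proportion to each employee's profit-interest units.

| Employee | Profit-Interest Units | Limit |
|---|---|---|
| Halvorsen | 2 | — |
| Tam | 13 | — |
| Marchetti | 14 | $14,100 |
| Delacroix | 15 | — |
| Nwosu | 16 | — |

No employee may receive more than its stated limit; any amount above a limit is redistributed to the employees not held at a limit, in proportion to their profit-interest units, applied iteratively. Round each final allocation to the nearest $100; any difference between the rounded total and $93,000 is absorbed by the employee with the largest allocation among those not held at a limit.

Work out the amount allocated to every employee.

Halvorsen: $3,400 · Tam: $22,300 · Marchetti: $14,100 · Delacroix: $25,700 · Nwosu: $27,500

Combined profit-interest units = 60.
Unconstrained shares: Halvorsen 3,100.00; Tam 20,150.00; Marchetti 21,700.00; Delacroix 23,250.00; Nwosu 24,800.00.
Cap binds for Marchetti ($14,100); residual $78,900 reallocated over remaining profit-interest units 46.
Redistributed shares: Halvorsen 3,430.43 → $3,400; Tam 22,297.83 → $22,300; Delacroix 25,728.26 → $25,700; Nwosu 27,443.48 → $27,400.
Rounding difference +$100 applied to Nwosu → $27,500.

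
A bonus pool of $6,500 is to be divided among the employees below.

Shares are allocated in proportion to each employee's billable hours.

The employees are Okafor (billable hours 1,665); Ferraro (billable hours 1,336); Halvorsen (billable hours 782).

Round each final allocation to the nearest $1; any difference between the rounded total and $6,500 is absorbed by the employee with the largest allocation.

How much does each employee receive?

Okafor: $2,860; Ferraro: $2,296; Halvorsen: $1,344

Billable hours total: 3,783.
Proportional shares: Okafor 1,665/3,783 × $6,500 = 2,860.82; Ferraro 1,336/3,783 × $6,500 = 2,295.53; Halvorsen 782/3,783 × $6,500 = 1,343.64.
After rounding ($1): Okafor $2,861; Ferraro $2,296; Halvorsen $1,344. Sum = $6,501.
Difference $6,500 − $6,501 = −$1 applied to largest allocation (Okafor): Okafor becomes $2,860.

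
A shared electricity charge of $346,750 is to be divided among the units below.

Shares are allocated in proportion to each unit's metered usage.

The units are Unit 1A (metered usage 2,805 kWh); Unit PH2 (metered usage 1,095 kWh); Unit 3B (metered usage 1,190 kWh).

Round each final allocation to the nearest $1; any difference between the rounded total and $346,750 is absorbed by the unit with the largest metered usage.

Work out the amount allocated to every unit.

Combined metered usage = 2,805 + 1,095 + 1,190 = 5,090.
Unrounded shares: Unit 1A 191,087.18; Unit PH2 74,595.53; Unit 3B 81,067.29.
After rounding ($1): Unit 1A $191,087; Unit PH2 $74,596; Unit 3B $81,067. Sum = $346,750.
Rounded total matches; no reconciliation needed.

Unit 1A: $191,087 | Unit PH2: $74,596 | Unit 3B: $81,067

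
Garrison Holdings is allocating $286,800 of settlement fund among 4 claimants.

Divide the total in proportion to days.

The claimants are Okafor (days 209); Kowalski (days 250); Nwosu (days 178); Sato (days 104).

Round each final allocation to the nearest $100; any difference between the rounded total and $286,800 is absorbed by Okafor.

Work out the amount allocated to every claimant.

Total days = 741.
Pro-rata amounts: Okafor 209/741 × $286,800 = 80,892.31; Kowalski 250/741 × $286,800 = 96,761.13; Nwosu 178/741 × $286,800 = 68,893.93; Sato 104/741 × $286,800 = 40,252.63.
At nearest $100: Okafor $80,900; Kowalski $96,800; Nwosu $68,900; Sato $40,300. Sum = $286,900.
Difference $286,800 − $286,900 = −$100 applied to Okafor: Okafor becomes $80,800.

Okafor: $80,800; Kowalski: $96,800; Nwosu: $68,900; Sato: $40,300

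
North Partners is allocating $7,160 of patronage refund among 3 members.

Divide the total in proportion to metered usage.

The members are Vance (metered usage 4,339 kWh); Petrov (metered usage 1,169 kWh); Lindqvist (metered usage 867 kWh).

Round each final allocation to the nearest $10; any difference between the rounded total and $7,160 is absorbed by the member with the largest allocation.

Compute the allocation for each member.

Vance: $4,880 | Petrov: $1,310 | Lindqvist: $970

Sum of metered usage: 6,375.
Proportional shares: Vance 4,339/6,375 × $7,160 = 4,873.29; Petrov 1,169/6,375 × $7,160 = 1,312.95; Lindqvist 867/6,375 × $7,160 = 973.76.
At nearest $10: Vance $4,870; Petrov $1,310; Lindqvist $970. Sum = $7,150.
Difference $7,160 − $7,150 = +$10 applied to largest allocation (Vance): Vance becomes $4,880.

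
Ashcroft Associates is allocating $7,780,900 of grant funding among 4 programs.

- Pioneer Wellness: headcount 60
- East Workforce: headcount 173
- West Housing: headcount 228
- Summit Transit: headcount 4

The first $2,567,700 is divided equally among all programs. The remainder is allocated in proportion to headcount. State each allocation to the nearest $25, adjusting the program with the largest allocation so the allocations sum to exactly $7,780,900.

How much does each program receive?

Equal tier: $2,567,700 ÷ 4 = $641,925 apiece.
Remainder $5,213,200 by headcount (total 465): Pioneer Wellness 672,670.97 → $672,675; East Workforce 1,939,534.62 → $1,939,525; West Housing 2,556,149.68 → $2,556,150; Summit Transit 44,844.73 → $44,850.
Totals: Pioneer Wellness $641,925 + $672,675 = $1,314,600; East Workforce $641,925 + $1,939,525 = $2,581,450; West Housing $641,925 + $2,556,150 = $3,198,075; Summit Transit $641,925 + $44,850 = $686,775.

Pioneer Wellness: $1,314,600 · East Workforce: $2,581,450 · West Housing: $3,198,075 · Summit Transit: $686,775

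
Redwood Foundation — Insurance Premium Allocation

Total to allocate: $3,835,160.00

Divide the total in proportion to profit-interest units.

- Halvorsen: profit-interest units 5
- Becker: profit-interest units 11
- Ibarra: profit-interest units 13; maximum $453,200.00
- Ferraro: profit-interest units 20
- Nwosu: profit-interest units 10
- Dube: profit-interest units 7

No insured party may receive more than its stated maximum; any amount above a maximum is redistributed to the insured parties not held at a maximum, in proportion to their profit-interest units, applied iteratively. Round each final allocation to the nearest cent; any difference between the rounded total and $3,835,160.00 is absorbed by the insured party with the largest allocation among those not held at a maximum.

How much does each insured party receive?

Halvorsen: $319,052.83 | Becker: $701,916.23 | Ibarra: $453,200.00 | Ferraro: $1,276,211.32 | Nwosu: $638,105.66 | Dube: $446,673.96

Profit-interest units total: 66.
Unconstrained shares: Halvorsen 290,542.4242; Becker 639,193.3333; Ibarra 755,410.3030; Ferraro 1,162,169.6970; Nwosu 581,084.8485; Dube 406,759.3939.
Held at cap: Ibarra ($453,200.00); remaining pool $3,381,960.00 reallocated over remaining profit-interest units 53.
Shares after redistribution: Halvorsen 319,052.8302 → $319,052.83; Becker 701,916.2264 → $701,916.23; Ferraro 1,276,211.3208 → $1,276,211.32; Nwosu 638,105.6604 → $638,105.66; Dube 446,673.9623 → $446,673.96.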